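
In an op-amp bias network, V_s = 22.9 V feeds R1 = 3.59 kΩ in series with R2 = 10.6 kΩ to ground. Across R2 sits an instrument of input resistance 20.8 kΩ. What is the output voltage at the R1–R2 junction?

The load sits in parallel with R2, giving an effective lower resistance R2' = R2·R_L/(R2+R_L) = 7.022 kΩ.
Now apply the divider: V_out = 22.9 × 0.6617 = 15.15 V.

V_out ≈ 15.2 V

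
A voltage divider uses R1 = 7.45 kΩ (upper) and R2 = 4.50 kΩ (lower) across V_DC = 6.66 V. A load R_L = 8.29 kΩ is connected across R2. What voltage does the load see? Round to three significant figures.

The load sits in parallel with R2, giving an effective lower resistance R2' = R2·R_L/(R2+R_L) = 2.917 kΩ.
Voltage divider with the loaded lower leg: V_out = 6.66 × 2.917/(7.45 + 2.917) = 6.66 × 0.2814 = 1.874 V.
(Unloaded it would be 2.51 V; the load pulls it down.)

V_out ≈ 1.87 V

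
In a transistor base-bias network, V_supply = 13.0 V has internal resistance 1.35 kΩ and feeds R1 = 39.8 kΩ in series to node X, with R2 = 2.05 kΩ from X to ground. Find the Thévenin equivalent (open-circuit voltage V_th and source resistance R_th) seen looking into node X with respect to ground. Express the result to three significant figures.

V_th ≈ 0.617 V, R_th ≈ 1.95 kΩ

R1' = 1.35 + 39.8 = 41.15 kΩ (source resistance + R1).
With X open, the divider is unloaded: V_th = 13.0 × 2.05/43.20 = 0.6169 V.
With V_supply suppressed (replaced by a short), R_th = R1' ‖ R2 = (41.15 × 2.05)/(41.15 + 2.05) = 1.953 kΩ.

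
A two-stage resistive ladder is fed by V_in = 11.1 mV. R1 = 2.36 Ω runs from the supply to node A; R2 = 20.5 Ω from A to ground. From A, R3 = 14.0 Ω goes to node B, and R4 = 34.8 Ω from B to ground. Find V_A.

V_A ≈ 9.54 mV

Looking into the second stage from A: R3 + R4 = 48.80 Ω appears in parallel with R2.
Effective lower resistance at A: R2 ‖ 48.80 = 14.44 Ω.
V_A = 11.1 × 14.44/(2.36 + 14.44) = 9.540 mV.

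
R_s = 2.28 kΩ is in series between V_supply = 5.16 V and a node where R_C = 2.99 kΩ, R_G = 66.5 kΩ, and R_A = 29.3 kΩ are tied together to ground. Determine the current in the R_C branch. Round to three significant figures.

I ≈ 0.921 mA

Equivalent of the parallel group: R_p = 2.607 kΩ.
V_A by voltage divider: V_A = 5.16 × 2.607/(2.28 + 2.607) = 2.753 V.
Branch current I = V_A/R_C = 2.753/2.99 = 0.9206 mA.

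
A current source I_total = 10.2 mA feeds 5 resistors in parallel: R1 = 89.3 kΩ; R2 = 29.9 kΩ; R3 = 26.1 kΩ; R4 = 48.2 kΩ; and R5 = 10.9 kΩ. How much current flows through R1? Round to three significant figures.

ΣG = 1/89.3 + 1/29.9 + 1/26.1 + 1/48.2 + 1/10.9 = 0.1954.
By the current-divider rule, I = I_total · G_k/ΣG = 10.2 × 0.05730 = 0.5844 mA.

I ≈ 0.584 mA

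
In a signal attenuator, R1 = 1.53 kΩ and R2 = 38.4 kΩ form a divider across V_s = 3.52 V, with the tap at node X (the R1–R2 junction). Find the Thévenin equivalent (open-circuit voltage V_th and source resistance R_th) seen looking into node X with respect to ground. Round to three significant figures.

Open-circuit (no load on X): V_th = V_s · R2/(R1 + R2) = 3.52 × 38.4/(1.530 + 38.4) = 3.385 V.
With V_s suppressed (replaced by a short), R_th = R1 ‖ R2 = (1.530 × 38.4)/(1.530 + 38.4) = 1.471 kΩ.

V_th ≈ 3.39 V, R_th ≈ 1.47 kΩ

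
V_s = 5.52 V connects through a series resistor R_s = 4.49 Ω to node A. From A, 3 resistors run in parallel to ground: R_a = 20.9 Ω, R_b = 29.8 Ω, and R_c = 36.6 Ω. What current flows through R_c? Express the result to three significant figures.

I ≈ 0.101 A

Equivalent of the parallel group: R_p = 9.197 Ω.
V_A by voltage divider: V_A = 5.52 × 9.197/(4.49 + 9.197) = 3.709 V.
I(R_c) = V_A / R_c = 3.709/36.6 = 0.1013 A.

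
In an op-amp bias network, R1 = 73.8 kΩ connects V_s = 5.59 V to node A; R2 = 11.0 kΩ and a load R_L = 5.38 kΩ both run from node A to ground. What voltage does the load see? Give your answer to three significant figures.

V_out ≈ 0.261 V

First combine the lower leg with the load: R2 ‖ R_L = 3.613 kΩ.
Voltage divider with the loaded lower leg: V_out = 5.59 × 3.613/(73.8 + 3.613) = 5.59 × 0.04667 = 0.2609 V.
(Unloaded it would be 0.725 V; the load pulls it down.)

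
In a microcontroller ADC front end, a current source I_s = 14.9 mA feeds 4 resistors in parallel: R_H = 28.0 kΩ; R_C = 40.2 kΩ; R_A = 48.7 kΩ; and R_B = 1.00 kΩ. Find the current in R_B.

I ≈ 13.8 mA

ΣG = 1/28.0 + 1/40.2 + 1/48.7 + 1/1.00 = 1.081.
By the current-divider rule, I = I_s · G_k/ΣG = 14.9 × 0.9250 = 13.78 mA.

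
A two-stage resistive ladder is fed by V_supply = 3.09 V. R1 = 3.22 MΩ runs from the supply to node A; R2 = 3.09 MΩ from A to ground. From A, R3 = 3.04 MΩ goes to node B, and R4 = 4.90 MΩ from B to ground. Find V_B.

V_B ≈ 0.779 V

Node A sees R2 in parallel with the series input of stage 2, R3 + R4 = 7.940 MΩ.
Effective lower resistance at A: R2 ‖ 7.940 = 2.224 MΩ.
So V_A = 3.09 × 0.4086 = 1.262 V.
V_B = V_A × 0.6171 = 0.7791 V.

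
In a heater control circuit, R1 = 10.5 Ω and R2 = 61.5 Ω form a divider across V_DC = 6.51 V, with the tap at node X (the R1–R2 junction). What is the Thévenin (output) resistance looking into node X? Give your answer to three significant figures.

R_th ≈ 8.97 Ω

Zeroing V_DC shorts the top of R1 to ground, so R_th = R1 ‖ R2 = 8.969 Ω.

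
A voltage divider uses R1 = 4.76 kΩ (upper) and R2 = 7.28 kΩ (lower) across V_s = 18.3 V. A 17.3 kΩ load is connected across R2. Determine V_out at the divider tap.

V_out ≈ 9.49 V

First combine the lower leg with the load: R2 ‖ R_L = 5.124 kΩ.
Voltage divider with the loaded lower leg: V_out = 18.3 × 5.124/(4.76 + 5.124) = 18.3 × 0.5184 = 9.487 V.
(Unloaded it would be 11.1 V; the load pulls it down.)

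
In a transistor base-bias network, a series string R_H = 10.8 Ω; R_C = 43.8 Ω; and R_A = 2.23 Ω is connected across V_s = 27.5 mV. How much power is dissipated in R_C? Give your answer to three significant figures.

P ≈ 10.3 µW

ΣR = 56.83 Ω → I = 27.5/56.83 = 0.4839 mA.
P = I²R = 0.2342 × 43.8 = 10.26 µW.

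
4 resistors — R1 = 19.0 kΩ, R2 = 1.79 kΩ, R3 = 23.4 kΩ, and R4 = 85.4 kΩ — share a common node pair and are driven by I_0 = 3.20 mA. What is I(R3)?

Conductances: ΣG = 1/19.0 + 1/1.79 + 1/23.4 + 1/85.4 = 0.6657 (1/kΩ).
Current divider: I(R3) = I_0 · G_k/ΣG = 3.20 × (0.04274/0.6657) = 3.20 × 0.06419 = 0.2054 mA.

I ≈ 0.205 mA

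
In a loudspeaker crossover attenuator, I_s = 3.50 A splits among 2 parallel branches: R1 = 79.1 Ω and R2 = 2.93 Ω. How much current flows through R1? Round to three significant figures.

Two-branch current divider: I_k = I_s · R_other/(R_1 + R_2).
I(R1) = 3.50 × 2.93/(79.1 + 2.93) = 3.50 × 0.03572 = 0.1250 A.

I ≈ 0.125 A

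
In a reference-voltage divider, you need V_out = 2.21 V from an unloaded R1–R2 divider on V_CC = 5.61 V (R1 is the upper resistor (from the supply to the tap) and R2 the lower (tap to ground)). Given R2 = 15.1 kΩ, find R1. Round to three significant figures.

R1 ≈ 23.2 kΩ

The divider ratio is R2/(R1+R2) = 2.21/5.61 = 0.3939.
Rearranging, R1 = R2·(1−k)/k = 15.1 × 1.538 = 23.23 kΩ.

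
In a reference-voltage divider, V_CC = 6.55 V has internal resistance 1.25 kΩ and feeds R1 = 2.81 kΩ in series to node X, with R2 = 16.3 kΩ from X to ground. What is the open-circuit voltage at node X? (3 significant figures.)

V_th ≈ 5.24 V

R1' = 1.25 + 2.81 = 4.060 kΩ (source resistance + R1).
With X open, the divider is unloaded: V_th = 6.55 × 16.3/20.36 = 5.244 V.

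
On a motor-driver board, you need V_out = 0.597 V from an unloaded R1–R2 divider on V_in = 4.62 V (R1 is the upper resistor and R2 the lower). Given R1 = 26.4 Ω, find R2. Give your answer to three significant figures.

R2 ≈ 3.92 Ω

The divider ratio is R2/(R1+R2) = 0.597/4.62 = 0.1292.
So R2 = R1 · V_out/(V_in − V_out) = 26.4 × 0.597/(4.62 − 0.597) = 26.4 × 0.1484 = 3.918 Ω.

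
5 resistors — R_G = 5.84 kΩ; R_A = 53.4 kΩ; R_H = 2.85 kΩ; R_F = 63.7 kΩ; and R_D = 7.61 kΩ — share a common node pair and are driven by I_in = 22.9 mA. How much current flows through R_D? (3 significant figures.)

ΣG = 1/5.84 + 1/53.4 + 1/2.85 + 1/63.7 + 1/7.61 = 0.6879.
By the current-divider rule, I = I_in · G_k/ΣG = 22.9 × 0.1910 = 4.374 mA.

I ≈ 4.37 mA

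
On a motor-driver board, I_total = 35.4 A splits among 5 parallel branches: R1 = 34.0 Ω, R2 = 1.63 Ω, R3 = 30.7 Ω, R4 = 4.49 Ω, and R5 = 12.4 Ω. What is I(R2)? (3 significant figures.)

I ≈ 22.2 A

Conductances: ΣG = 1/34.0 + 1/1.63 + 1/30.7 + 1/4.49 + 1/12.4 = 0.9788 (1/Ω).
R2 takes the fraction G_k/ΣG = 0.6135/0.9788 = 0.6268, so I = 35.4 × 0.6268 = 22.19 A.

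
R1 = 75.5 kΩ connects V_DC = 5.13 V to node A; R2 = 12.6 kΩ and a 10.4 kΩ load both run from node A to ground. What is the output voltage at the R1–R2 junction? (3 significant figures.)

V_out ≈ 0.360 V

The load sits in parallel with R2, giving an effective lower resistance R2' = R2·R_L/(R2+R_L) = 5.697 kΩ.
Then V_out = V_DC · R2'/(R1 + R2') = 5.13 × 5.697/81.20 = 0.3600 V.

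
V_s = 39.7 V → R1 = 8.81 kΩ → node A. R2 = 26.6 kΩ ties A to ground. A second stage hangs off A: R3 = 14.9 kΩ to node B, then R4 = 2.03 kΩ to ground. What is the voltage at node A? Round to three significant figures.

V_A ≈ 21.4 V

Node A sees R2 in parallel with the series input of stage 2, R3 + R4 = 16.93 kΩ.
R2 ‖ (R3+R4) = 10.35 kΩ.
First divider: V_A = V_s · 10.35/(8.81 + 10.35) = 21.44 V.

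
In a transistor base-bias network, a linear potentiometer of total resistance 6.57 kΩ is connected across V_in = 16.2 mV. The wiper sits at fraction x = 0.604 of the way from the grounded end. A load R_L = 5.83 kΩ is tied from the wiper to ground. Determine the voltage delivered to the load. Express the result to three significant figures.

V_out ≈ 7.71 mV

Lower segment x·R_p = 3.968 kΩ; upper segment (1−x)·R_p = 2.602 kΩ.
Lower segment in parallel with the load: 3.968 ‖ 5.83 = 2.361 kΩ.
Then V_out = V_in · 2.361/(2.602 + 2.361) = 7.707 mV.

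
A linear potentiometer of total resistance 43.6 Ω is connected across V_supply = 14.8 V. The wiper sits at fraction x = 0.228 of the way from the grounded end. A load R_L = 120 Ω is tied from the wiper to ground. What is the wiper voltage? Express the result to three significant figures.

Split the track: R_lower = x·R_p = 9.941 Ω, R_upper = (1−x)·R_p = 33.66 Ω.
(x·R_p) ‖ R_L = 9.180 Ω.
V_out = 14.8 × 9.180/(33.66 + 9.180) = 3.172 V.

V_out ≈ 3.17 V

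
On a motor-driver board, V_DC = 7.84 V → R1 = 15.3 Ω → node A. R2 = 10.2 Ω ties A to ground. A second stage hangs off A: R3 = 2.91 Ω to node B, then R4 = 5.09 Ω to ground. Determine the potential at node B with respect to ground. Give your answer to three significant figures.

V_B ≈ 1.13 V

The second stage (R3 + R4 = 8.000 Ω) loads node A in parallel with R2.
Effective lower resistance at A: R2 ‖ 8.000 = 4.484 Ω.
First divider: V_A = V_DC · 4.484/(15.3 + 4.484) = 1.777 V.
Stage 2 is unloaded, so V_B = V_A · R4/(R3+R4) = 1.777 × 5.09/8.000 = 1.130 V.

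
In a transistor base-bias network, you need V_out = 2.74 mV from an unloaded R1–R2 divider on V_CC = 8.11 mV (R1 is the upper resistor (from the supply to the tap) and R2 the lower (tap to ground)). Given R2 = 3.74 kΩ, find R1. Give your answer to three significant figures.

R1 ≈ 7.33 kΩ

The divider ratio is R2/(R1+R2) = 2.74/8.11 = 0.3379.
R1 = R2·(1/k − 1) = 3.74 × 1.960 = 7.330 kΩ.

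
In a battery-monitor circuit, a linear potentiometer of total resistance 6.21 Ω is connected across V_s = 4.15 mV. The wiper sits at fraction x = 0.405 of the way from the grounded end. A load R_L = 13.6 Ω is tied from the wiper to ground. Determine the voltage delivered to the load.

The pot divides into 3.695 Ω above the wiper and 2.515 Ω below.
R_L loads the lower segment: effective lower R = 2.123 Ω.
Loaded-divider output: V_out = 4.15 × 0.3649 = 1.514 mV.

V_out ≈ 1.51 mV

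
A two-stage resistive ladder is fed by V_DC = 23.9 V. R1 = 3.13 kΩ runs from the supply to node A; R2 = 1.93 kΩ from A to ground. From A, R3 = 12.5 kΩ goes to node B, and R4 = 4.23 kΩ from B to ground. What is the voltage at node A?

V_A ≈ 8.51 V

Node A sees R2 in parallel with the series input of stage 2, R3 + R4 = 16.73 kΩ.
Effective lower resistance at A: R2 ‖ 16.73 = 1.730 kΩ.
So V_A = 23.9 × 0.3560 = 8.509 V.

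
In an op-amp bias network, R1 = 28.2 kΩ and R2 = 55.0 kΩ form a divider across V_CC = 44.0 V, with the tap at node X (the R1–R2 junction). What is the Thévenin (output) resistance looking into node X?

R_th ≈ 18.6 kΩ

With V_CC suppressed (replaced by a short), R_th = R1 ‖ R2 = (28.20 × 55.0)/(28.20 + 55.0) = 18.64 kΩ.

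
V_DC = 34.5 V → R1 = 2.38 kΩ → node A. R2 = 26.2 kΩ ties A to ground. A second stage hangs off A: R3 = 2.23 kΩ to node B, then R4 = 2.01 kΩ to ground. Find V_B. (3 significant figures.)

Node A sees R2 in parallel with the series input of stage 2, R3 + R4 = 4.240 kΩ.
R2 ‖ (R3+R4) = 3.649 kΩ.
First divider: V_A = V_DC · 3.649/(2.38 + 3.649) = 20.88 V.
Then the unloaded second divider: V_B = V_A × R4/(R3+R4) = 20.88 × 0.4741 = 9.899 V.

V_B ≈ 9.90 V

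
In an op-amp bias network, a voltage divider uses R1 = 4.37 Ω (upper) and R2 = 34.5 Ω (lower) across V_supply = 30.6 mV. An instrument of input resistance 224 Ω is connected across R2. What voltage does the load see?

The load sits in parallel with R2, giving an effective lower resistance R2' = R2·R_L/(R2+R_L) = 29.90 Ω.
Now apply the divider: V_out = 30.6 × 0.8725 = 26.70 mV.

V_out ≈ 26.7 mV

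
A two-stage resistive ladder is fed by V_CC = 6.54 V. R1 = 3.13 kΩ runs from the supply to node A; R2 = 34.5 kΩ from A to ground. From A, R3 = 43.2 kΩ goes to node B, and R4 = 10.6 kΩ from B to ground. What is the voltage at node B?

Looking into the second stage from A: R3 + R4 = 53.80 kΩ appears in parallel with R2.
Effective lower resistance at A: R2 ‖ 53.80 = 21.02 kΩ.
First divider: V_A = V_CC · 21.02/(3.13 + 21.02) = 5.692 V.
V_B = V_A × 0.1970 = 1.122 V.

V_B ≈ 1.12 V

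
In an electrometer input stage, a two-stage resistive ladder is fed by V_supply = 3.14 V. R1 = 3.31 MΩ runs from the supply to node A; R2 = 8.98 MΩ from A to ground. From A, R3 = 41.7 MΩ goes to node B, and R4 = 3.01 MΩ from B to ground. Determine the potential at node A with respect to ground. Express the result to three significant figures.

The second stage (R3 + R4 = 44.71 MΩ) loads node A in parallel with R2.
R2 ‖ (R3+R4) = 7.478 MΩ.
First divider: V_A = V_supply · 7.478/(3.31 + 7.478) = 2.177 V.

V_A ≈ 2.18 V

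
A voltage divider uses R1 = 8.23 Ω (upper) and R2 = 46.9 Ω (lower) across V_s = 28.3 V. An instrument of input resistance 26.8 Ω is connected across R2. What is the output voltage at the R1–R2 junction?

First combine the lower leg with the load: R2 ‖ R_L = 17.05 Ω.
Then V_out = V_s · R2'/(R1 + R2') = 28.3 × 17.05/25.28 = 19.09 V.

V_out ≈ 19.1 V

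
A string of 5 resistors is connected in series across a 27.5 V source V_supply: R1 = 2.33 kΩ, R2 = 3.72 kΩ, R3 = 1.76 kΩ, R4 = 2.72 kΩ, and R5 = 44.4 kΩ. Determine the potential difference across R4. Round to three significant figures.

V ≈ 1.36 V

ΣR = 2.33 + 3.72 + 1.76 + 2.72 + 44.4 = 54.93 kΩ.
Voltage divider: V = V_supply · (2.720 / 54.93) = 27.5 × 0.04952 = 1.362 V.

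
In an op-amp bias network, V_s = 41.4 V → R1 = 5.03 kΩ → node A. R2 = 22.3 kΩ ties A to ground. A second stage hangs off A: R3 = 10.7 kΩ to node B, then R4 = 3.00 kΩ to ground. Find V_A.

V_A ≈ 26.0 V

The second stage (R3 + R4 = 13.70 kΩ) loads node A in parallel with R2.
R2 ‖ (R3+R4) = 8.486 kΩ.
First divider: V_A = V_s · 8.486/(5.03 + 8.486) = 25.99 V.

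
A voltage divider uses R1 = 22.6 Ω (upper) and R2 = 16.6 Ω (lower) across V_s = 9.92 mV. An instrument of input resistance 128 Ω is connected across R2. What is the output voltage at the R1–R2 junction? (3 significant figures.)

R2 ‖ R_L = (16.6 × 128)/(16.6 + 128) = 14.69 Ω.
Voltage divider with the loaded lower leg: V_out = 9.92 × 14.69/(22.6 + 14.69) = 9.92 × 0.3940 = 3.909 mV.

V_out ≈ 3.91 mV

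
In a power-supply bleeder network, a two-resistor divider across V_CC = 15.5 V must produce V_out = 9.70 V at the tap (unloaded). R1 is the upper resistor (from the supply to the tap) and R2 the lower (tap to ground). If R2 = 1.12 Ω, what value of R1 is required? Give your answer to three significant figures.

R1 ≈ 0.670 Ω

V_out/V_CC = R2/(R1+R2) = 0.6258.
So R1 = R2 · (V_CC/V_out − 1) = 1.12 × (15.5/9.70 − 1) = 1.12 × 0.5979 = 0.6697 Ω.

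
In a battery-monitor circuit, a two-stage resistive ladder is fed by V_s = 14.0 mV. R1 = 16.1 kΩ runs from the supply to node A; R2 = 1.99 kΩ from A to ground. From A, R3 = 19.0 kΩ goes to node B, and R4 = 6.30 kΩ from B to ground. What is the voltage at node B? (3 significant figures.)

The second stage (R3 + R4 = 25.30 kΩ) loads node A in parallel with R2.
R2 ‖ (R3+R4) = 1.845 kΩ.
First divider: V_A = V_s · 1.845/(16.1 + 1.845) = 1.439 mV.
Stage 2 is unloaded, so V_B = V_A · R4/(R3+R4) = 1.439 × 6.30/25.30 = 0.3584 mV.

V_B ≈ 0.358 mV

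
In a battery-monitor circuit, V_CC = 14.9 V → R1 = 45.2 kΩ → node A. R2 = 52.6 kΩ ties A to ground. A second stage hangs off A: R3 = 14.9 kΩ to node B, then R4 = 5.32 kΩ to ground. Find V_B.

Looking into the second stage from A: R3 + R4 = 20.22 kΩ appears in parallel with R2.
R2 ‖ (R3+R4) = 14.61 kΩ.
So V_A = 14.9 × 0.2442 = 3.639 V.
Then the unloaded second divider: V_B = V_A × R4/(R3+R4) = 3.639 × 0.2631 = 0.9574 V.

V_B ≈ 0.957 V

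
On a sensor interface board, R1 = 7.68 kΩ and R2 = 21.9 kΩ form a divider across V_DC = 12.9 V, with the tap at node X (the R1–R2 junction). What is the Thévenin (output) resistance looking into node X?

R_th ≈ 5.69 kΩ

Looking into X with the source shorted: R_th = R1·R2/(R1+R2) = 7.680 × 21.9/29.58 = 5.686 kΩ.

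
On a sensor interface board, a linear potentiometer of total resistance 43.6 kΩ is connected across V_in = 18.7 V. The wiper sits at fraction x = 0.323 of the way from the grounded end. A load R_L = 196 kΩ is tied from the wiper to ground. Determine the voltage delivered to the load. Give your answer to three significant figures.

V_out ≈ 5.76 V

The pot divides into 29.52 kΩ above the wiper and 14.08 kΩ below.
(x·R_p) ‖ R_L = 13.14 kΩ.
Loaded-divider output: V_out = 18.7 × 0.3080 = 5.760 V.
(Unloaded: V_out = x·V_in = 6.04 V.)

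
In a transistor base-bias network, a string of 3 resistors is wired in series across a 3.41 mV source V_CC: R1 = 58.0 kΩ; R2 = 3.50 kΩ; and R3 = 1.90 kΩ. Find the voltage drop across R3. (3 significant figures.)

V ≈ 0.102 mV

ΣR = 58.0 + 3.50 + 1.90 = 63.40 kΩ.
Voltage divider: V = V_CC · (1.900 / 63.40) = 3.41 × 0.02997 = 0.1022 mV.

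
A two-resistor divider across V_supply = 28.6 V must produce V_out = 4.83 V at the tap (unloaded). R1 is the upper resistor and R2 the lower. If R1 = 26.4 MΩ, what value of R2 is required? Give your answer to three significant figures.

R2 ≈ 5.36 MΩ

V_out/V_supply = R2/(R1+R2) = 0.1689.
So R2 = R1 · V_out/(V_supply − V_out) = 26.4 × 4.83/(28.6 − 4.83) = 26.4 × 0.2032 = 5.364 MΩ.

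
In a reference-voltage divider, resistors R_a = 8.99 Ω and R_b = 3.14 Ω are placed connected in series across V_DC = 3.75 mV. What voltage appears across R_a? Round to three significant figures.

V ≈ 2.78 mV

Series total: ΣR = 8.99 + 3.14 = 12.13 Ω.
V = V_DC · R/ΣR = 3.75 × 0.7411 = 2.779 mV.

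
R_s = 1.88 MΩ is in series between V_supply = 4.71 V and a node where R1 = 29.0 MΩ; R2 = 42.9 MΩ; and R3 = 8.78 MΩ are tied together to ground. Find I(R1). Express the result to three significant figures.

I ≈ 0.123 µA

Equivalent of the parallel group: R_p = 5.825 MΩ.
Node voltage V_A = V_supply · R_p/(R_s + R_p) = 4.71 × 0.7560 = 3.561 V.
Branch current I = V_A/R1 = 3.561/29.0 = 0.1228 µA.
(Equivalently: I_total = 0.6113 µA, then current-divider fraction G_k/ΣG = 0.2008.)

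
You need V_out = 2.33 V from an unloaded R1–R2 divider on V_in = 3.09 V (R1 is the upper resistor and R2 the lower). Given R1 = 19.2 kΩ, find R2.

R2 ≈ 58.9 kΩ

The divider ratio is R2/(R1+R2) = 2.33/3.09 = 0.7540.
So R2 = R1 · V_out/(V_in − V_out) = 19.2 × 2.33/(3.09 − 2.33) = 19.2 × 3.066 = 58.86 kΩ.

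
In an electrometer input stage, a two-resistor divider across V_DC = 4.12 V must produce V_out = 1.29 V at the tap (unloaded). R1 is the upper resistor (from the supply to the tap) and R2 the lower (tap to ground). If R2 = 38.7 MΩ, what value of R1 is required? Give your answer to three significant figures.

R1 ≈ 84.9 MΩ

The divider ratio is R2/(R1+R2) = 1.29/4.12 = 0.3131.
R1 = R2·(1/k − 1) = 38.7 × 2.194 = 84.90 MΩ.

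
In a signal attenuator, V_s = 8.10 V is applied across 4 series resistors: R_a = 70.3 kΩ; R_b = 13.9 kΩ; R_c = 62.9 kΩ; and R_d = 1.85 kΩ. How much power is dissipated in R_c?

Series current I = V_s/ΣR = 8.10/148.9 = 0.05438 mA.
P(R_c) = I²·R_c = (0.05438)² × 62.9 = 0.1860 mW.

P ≈ 0.186 mW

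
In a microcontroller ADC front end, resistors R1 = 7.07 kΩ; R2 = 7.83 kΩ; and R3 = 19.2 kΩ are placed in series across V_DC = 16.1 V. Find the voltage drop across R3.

Series total: ΣR = 7.07 + 7.83 + 19.2 = 34.10 kΩ.
By the voltage-divider rule, V = 16.1 × 19.20/34.10 = 9.065 V.

V ≈ 9.07 V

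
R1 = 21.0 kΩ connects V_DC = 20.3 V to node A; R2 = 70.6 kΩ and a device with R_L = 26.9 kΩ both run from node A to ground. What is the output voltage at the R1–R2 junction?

First combine the lower leg with the load: R2 ‖ R_L = 19.48 kΩ.
Then V_out = V_DC · R2'/(R1 + R2') = 20.3 × 19.48/40.48 = 9.768 V.

V_out ≈ 9.77 V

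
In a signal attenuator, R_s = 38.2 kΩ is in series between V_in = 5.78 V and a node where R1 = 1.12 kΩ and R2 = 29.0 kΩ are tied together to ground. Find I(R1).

Combine the parallel branches: R_p = (1/1.12 + 1/29.0)⁻¹ = 1.078 kΩ.
V_A = 5.78 × 1.078/39.28 = 0.1587 V.
I(R1) = V_A / R1 = 0.1587/1.12 = 0.1417 mA.

I ≈ 0.142 mA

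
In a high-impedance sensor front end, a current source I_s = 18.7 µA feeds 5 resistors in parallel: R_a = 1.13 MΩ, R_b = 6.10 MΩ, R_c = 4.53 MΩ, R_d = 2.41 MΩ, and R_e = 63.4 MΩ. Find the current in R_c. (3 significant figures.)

I ≈ 2.43 µA

ΣG = 1/1.13 + 1/6.10 + 1/4.53 + 1/2.41 + 1/63.4 = 1.700.
R_c takes the fraction G_k/ΣG = 0.2208/1.700 = 0.1298, so I = 18.7 × 0.1298 = 2.428 µA.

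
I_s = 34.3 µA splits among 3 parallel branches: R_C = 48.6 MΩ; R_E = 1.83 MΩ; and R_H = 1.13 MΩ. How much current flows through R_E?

Total conductance ΣG = 1/48.6 + 1/1.83 + 1/1.13 = 1.452 (units of 1/MΩ).
Current divider: I(R_E) = I_s · G_k/ΣG = 34.3 × (0.5464/1.452) = 34.3 × 0.3763 = 12.91 µA.

I ≈ 12.9 µA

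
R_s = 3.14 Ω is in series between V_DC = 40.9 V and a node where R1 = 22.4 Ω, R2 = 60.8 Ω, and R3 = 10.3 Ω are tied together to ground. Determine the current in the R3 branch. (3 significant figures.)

Parallel bank: R_p = 1/(1/22.4 + 1/60.8 + 1/10.3) = 6.322 Ω.
Node voltage V_A = V_DC · R_p/(R_s + R_p) = 40.9 × 0.6681 = 27.33 V.
Branch current I = V_A/R3 = 27.33/10.3 = 2.653 A.
(Check via current divider: I_total = 4.323 A; share G_k/ΣG = 0.6138 → same result.)

I ≈ 2.65 A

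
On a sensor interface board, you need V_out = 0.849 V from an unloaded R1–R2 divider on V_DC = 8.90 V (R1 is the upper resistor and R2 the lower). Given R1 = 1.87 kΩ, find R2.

R2 ≈ 0.197 kΩ

V_out/V_DC = R2/(R1+R2) = 0.09539.
R2 = R1 · 0.09539/(1 − 0.09539) = 0.1972 kΩ.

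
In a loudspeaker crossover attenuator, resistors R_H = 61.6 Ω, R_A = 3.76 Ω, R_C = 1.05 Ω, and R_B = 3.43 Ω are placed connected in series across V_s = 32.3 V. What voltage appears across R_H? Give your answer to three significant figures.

V ≈ 28.5 V

ΣR = 61.6 + 3.76 + 1.05 + 3.43 = 69.84 Ω.
Voltage divider: V = V_s · (61.60 / 69.84) = 32.3 × 0.8820 = 28.49 V.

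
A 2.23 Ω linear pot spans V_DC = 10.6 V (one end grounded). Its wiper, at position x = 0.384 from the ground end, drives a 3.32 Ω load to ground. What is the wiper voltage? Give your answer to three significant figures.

V_out ≈ 3.51 V

The pot divides into 1.374 Ω above the wiper and 0.8563 Ω below.
R_L loads the lower segment: effective lower R = 0.6807 Ω.
Then V_out = V_DC · 0.6807/(1.374 + 0.6807) = 3.512 V.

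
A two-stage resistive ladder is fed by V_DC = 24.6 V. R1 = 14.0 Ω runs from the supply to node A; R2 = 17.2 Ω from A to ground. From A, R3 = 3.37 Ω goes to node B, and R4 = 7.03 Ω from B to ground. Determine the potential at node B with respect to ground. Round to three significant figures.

V_B ≈ 5.26 V

Looking into the second stage from A: R3 + R4 = 10.40 Ω appears in parallel with R2.
R2 ‖ (R3+R4) = 6.481 Ω.
So V_A = 24.6 × 0.3164 = 7.785 V.
Then the unloaded second divider: V_B = V_A × R4/(R3+R4) = 7.785 × 0.6760 = 5.262 V.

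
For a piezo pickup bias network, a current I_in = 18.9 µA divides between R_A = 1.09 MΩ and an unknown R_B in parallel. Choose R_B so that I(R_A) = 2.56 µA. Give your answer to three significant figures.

Two-branch current divider: I_A = I_in · R_B/(R_A + R_B).
With f = 0.1354, R_B = R_A · f/(1−f) = 1.09 × 0.1567 = 0.1708 MΩ.

R_B ≈ 0.171 MΩ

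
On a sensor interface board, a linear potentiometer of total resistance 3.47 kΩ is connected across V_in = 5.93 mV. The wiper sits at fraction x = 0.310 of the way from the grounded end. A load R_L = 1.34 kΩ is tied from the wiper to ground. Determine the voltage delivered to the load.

V_out ≈ 1.18 mV

Split the track: R_lower = x·R_p = 1.076 kΩ, R_upper = (1−x)·R_p = 2.394 kΩ.
R_L loads the lower segment: effective lower R = 0.5967 kΩ.
Loaded-divider output: V_out = 5.93 × 0.1995 = 1.183 mV.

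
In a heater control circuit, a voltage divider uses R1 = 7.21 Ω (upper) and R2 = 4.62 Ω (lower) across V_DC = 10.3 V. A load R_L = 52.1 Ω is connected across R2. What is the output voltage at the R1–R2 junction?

The load sits in parallel with R2, giving an effective lower resistance R2' = R2·R_L/(R2+R_L) = 4.244 Ω.
Voltage divider with the loaded lower leg: V_out = 10.3 × 4.244/(7.21 + 4.244) = 10.3 × 0.3705 = 3.816 V.
(Unloaded it would be 4.02 V; the load pulls it down.)

V_out ≈ 3.82 V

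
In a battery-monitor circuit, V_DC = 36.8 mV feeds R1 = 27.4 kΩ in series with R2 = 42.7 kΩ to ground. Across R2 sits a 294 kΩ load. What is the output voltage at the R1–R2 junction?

V_out ≈ 21.2 mV

First combine the lower leg with the load: R2 ‖ R_L = 37.28 kΩ.
Voltage divider with the loaded lower leg: V_out = 36.8 × 37.28/(27.4 + 37.28) = 36.8 × 0.5764 = 21.21 mV.
(Unloaded it would be 22.4 mV; the load pulls it down.)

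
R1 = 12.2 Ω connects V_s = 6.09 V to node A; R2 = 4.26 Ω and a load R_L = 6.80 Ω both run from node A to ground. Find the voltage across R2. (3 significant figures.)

V_out ≈ 1.08 V

The load sits in parallel with R2, giving an effective lower resistance R2' = R2·R_L/(R2+R_L) = 2.619 Ω.
Voltage divider with the loaded lower leg: V_out = 6.09 × 2.619/(12.2 + 2.619) = 6.09 × 0.1767 = 1.076 V.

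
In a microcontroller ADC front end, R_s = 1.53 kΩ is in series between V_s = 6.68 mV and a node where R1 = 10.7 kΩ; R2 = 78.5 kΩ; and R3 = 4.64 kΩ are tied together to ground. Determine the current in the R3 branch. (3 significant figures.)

I ≈ 0.965 µA

Combine the parallel branches: R_p = (1/10.7 + 1/78.5 + 1/4.64)⁻¹ = 3.108 kΩ.
V_A by voltage divider: V_A = 6.68 × 3.108/(1.53 + 3.108) = 4.477 mV.
Branch current I = V_A/R3 = 4.477/4.64 = 0.9648 µA.
(Equivalently: I_total = 1.440 µA, then current-divider fraction G_k/ΣG = 0.6699.)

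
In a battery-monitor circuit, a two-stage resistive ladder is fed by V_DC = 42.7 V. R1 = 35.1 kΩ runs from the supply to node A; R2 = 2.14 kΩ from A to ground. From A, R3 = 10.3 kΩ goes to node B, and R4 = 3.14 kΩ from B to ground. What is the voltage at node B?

V_B ≈ 0.498 V

Looking into the second stage from A: R3 + R4 = 13.44 kΩ appears in parallel with R2.
Effective lower resistance at A: R2 ‖ 13.44 = 1.846 kΩ.
So V_A = 42.7 × 0.04997 = 2.134 V.
Then the unloaded second divider: V_B = V_A × R4/(R3+R4) = 2.134 × 0.2336 = 0.4985 V.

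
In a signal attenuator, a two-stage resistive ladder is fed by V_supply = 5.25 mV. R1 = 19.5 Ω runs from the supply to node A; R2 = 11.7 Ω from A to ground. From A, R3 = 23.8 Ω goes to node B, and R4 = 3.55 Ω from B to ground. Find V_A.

V_A ≈ 1.55 mV

Node A sees R2 in parallel with the series input of stage 2, R3 + R4 = 27.35 Ω.
Effective lower resistance at A: R2 ‖ 27.35 = 8.194 Ω.
So V_A = 5.25 × 0.2959 = 1.553 mV.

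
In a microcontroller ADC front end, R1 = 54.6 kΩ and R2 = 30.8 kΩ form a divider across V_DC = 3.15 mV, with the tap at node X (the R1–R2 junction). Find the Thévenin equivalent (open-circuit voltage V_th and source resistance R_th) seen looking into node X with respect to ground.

Open-circuit (no load on X): V_th = V_DC · R2/(R1 + R2) = 3.15 × 30.8/(54.60 + 30.8) = 1.136 mV.
With V_DC suppressed (replaced by a short), R_th = R1 ‖ R2 = (54.60 × 30.8)/(54.60 + 30.8) = 19.69 kΩ.

V_th ≈ 1.14 mV, R_th ≈ 19.7 kΩ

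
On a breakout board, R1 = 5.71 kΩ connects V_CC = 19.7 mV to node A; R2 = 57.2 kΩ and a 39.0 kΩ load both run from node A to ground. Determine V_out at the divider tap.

R2 ‖ R_L = (57.2 × 39.0)/(57.2 + 39.0) = 23.19 kΩ.
Now apply the divider: V_out = 19.7 × 0.8024 = 15.81 mV.

V_out ≈ 15.8 mV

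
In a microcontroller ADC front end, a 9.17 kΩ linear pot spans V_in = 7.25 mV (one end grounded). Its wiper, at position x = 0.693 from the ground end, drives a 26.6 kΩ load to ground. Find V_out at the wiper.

The pot divides into 2.815 kΩ above the wiper and 6.355 kΩ below.
R_L loads the lower segment: effective lower R = 5.129 kΩ.
Then V_out = V_in · 5.129/(2.815 + 5.129) = 4.681 mV.

V_out ≈ 4.68 mV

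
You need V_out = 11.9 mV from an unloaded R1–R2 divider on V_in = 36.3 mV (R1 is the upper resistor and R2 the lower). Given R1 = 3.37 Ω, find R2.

R2 ≈ 1.64 Ω

The divider ratio is R2/(R1+R2) = 11.9/36.3 = 0.3278.
R2 = R1 · 0.3278/(1 − 0.3278) = 1.644 Ω.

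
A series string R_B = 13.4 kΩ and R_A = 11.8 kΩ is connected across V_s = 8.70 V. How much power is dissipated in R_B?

The common current is I = 8.70/25.20 = 0.3452 mA.
V(R_B) = I·R = 4.626 V; P = V·I = 4.626 × 0.3452 = 1.597 mW.

P ≈ 1.60 mW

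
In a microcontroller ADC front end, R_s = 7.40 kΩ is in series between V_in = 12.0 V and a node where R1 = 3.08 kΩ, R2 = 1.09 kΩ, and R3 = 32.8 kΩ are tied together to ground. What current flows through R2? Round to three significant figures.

I ≈ 1.06 mA

Equivalent of the parallel group: R_p = 0.7858 kΩ.
Node voltage V_A = V_in · R_p/(R_s + R_p) = 12.0 × 0.09600 = 1.152 V.
Branch current I = V_A/R2 = 1.152/1.09 = 1.057 mA.
(Equivalently: I_total = 1.466 mA, then current-divider fraction G_k/ΣG = 0.7209.)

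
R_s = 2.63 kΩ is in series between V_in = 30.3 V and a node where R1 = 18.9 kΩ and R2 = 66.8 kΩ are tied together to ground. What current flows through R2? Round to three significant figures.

Combine the parallel branches: R_p = (1/18.9 + 1/66.8)⁻¹ = 14.73 kΩ.
V_A = 30.3 × 14.73/17.36 = 25.71 V.
Branch current I = V_A/R2 = 25.71/66.8 = 0.3849 mA.
(Check via current divider: I_total = 1.745 mA; share G_k/ΣG = 0.2205 → same result.)

I ≈ 0.385 mA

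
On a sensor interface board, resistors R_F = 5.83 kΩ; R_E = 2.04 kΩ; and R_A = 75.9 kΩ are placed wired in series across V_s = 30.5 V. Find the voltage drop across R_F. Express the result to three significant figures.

V ≈ 2.12 V

Total series resistance ΣR = 5.83 + 2.04 + 75.9 = 83.77 kΩ.
V = V_s · R/ΣR = 30.5 × 0.06960 = 2.123 V.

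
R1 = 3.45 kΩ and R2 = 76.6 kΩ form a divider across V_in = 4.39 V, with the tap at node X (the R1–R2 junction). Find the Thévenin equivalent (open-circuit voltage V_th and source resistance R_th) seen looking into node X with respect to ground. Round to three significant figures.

V_th is the unloaded tap voltage: V_in · R2/(R1+R2) = 4.39 × 0.9569 = 4.201 V.
Looking into X with the source shorted: R_th = R1·R2/(R1+R2) = 3.450 × 76.6/80.05 = 3.301 kΩ.

V_th ≈ 4.20 V, R_th ≈ 3.30 kΩ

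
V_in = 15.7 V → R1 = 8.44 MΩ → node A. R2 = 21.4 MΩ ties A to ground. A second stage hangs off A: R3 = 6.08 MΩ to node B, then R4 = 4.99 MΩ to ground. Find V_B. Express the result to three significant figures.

V_B ≈ 3.28 V

Node A sees R2 in parallel with the series input of stage 2, R3 + R4 = 11.07 MΩ.
R2 ‖ (R3+R4) = 7.296 MΩ.
First divider: V_A = V_in · 7.296/(8.44 + 7.296) = 7.279 V.
V_B = V_A × 0.4508 = 3.281 V.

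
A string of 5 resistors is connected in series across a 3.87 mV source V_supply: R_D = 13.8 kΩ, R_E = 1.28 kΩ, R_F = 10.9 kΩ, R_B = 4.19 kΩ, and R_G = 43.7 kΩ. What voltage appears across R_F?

V ≈ 0.571 mV

Total series resistance ΣR = 13.8 + 1.28 + 10.9 + 4.19 + 43.7 = 73.87 kΩ.
Voltage divider: V = V_supply · (10.90 / 73.87) = 3.87 × 0.1476 = 0.5710 mV.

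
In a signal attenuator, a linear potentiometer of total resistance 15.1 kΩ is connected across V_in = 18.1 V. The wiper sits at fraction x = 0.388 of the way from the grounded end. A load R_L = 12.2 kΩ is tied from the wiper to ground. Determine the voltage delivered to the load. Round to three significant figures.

Lower segment x·R_p = 5.859 kΩ; upper segment (1−x)·R_p = 9.241 kΩ.
R_L loads the lower segment: effective lower R = 3.958 kΩ.
Loaded-divider output: V_out = 18.1 × 0.2999 = 5.428 V.
(Unloaded: V_out = x·V_in = 7.02 V.)

V_out ≈ 5.43 V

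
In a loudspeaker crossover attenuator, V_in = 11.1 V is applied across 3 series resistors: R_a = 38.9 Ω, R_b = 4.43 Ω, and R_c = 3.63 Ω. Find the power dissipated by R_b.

The common current is I = 11.1/46.96 = 0.2364 A.
P(R_b) = I²·R_b = (0.2364)² × 4.43 = 0.2475 W.

P ≈ 0.248 W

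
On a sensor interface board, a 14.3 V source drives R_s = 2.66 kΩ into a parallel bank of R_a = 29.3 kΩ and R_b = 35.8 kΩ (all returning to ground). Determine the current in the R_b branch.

Equivalent of the parallel group: R_p = 16.11 kΩ.
Node voltage V_A = V_CC · R_p/(R_s + R_p) = 14.3 × 0.8583 = 12.27 V.
Branch current I = V_A/R_b = 12.27/35.8 = 0.3428 mA.
(Check via current divider: I_total = 0.7617 mA; share G_k/ΣG = 0.4501 → same result.)

I ≈ 0.343 mA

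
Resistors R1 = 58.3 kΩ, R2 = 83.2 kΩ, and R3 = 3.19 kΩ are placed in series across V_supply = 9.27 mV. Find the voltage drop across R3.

Total series resistance ΣR = 58.3 + 83.2 + 3.19 = 144.7 kΩ.
V = V_supply · R/ΣR = 9.27 × 0.02205 = 0.2044 mV.

V ≈ 0.204 mV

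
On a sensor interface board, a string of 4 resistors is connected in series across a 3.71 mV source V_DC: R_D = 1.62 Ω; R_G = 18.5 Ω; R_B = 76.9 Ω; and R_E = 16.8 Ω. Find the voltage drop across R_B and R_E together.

ΣR = 1.62 + 18.5 + 76.9 + 16.8 = 113.8 Ω.
R_{R_B..R_E} = 76.9 + 16.8 = 93.70 Ω.
By the voltage-divider rule, V = 3.71 × 93.70/113.8 = 3.054 mV.

V ≈ 3.05 mV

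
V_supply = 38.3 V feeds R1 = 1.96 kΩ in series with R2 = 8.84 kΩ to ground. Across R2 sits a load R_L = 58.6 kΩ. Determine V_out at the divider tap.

V_out ≈ 30.5 V

R2 ‖ R_L = (8.84 × 58.6)/(8.84 + 58.6) = 7.681 kΩ.
Then V_out = V_supply · R2'/(R1 + R2') = 38.3 × 7.681/9.641 = 30.51 V.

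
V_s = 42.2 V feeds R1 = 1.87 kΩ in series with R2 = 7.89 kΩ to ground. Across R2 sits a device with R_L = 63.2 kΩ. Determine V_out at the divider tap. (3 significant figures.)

V_out ≈ 33.3 V

First combine the lower leg with the load: R2 ‖ R_L = 7.014 kΩ.
Now apply the divider: V_out = 42.2 × 0.7895 = 33.32 V.
(Unloaded it would be 34.1 V; the load pulls it down.)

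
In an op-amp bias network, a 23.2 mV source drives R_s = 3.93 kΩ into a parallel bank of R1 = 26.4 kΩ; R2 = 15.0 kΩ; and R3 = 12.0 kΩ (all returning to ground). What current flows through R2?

Parallel bank: R_p = 1/(1/26.4 + 1/15.0 + 1/12.0) = 5.323 kΩ.
Node voltage V_A = V_in · R_p/(R_s + R_p) = 23.2 × 0.5753 = 13.35 mV.
Branch current I = V_A/R2 = 13.35/15.0 = 0.8897 µA.

I ≈ 0.890 µA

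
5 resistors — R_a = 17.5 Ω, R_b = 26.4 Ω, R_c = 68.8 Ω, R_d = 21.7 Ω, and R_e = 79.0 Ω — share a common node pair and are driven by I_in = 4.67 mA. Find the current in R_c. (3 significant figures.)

I ≈ 0.403 mA

ΣG = 1/17.5 + 1/26.4 + 1/68.8 + 1/21.7 + 1/79.0 = 0.1683.
R_c takes the fraction G_k/ΣG = 0.01453/0.1683 = 0.08636, so I = 4.67 × 0.08636 = 0.4033 mA.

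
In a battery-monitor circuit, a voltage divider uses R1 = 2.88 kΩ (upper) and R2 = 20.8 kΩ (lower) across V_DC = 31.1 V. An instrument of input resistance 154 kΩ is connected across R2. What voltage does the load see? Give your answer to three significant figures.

V_out ≈ 26.9 V

R2 ‖ R_L = (20.8 × 154)/(20.8 + 154) = 18.32 kΩ.
Now apply the divider: V_out = 31.1 × 0.8642 = 26.88 V.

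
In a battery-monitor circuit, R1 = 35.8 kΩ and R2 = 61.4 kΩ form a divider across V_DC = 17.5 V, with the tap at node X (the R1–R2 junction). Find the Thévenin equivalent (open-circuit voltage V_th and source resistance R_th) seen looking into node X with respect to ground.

V_th is the unloaded tap voltage: V_DC · R2/(R1+R2) = 17.5 × 0.6317 = 11.05 V.
With V_DC suppressed (replaced by a short), R_th = R1 ‖ R2 = (35.80 × 61.4)/(35.80 + 61.4) = 22.61 kΩ.

V_th ≈ 11.1 V, R_th ≈ 22.6 kΩ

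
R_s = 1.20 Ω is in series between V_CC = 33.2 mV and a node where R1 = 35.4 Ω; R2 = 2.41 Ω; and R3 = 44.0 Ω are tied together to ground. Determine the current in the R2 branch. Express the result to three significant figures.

I ≈ 8.84 mA

Parallel bank: R_p = 1/(1/35.4 + 1/2.41 + 1/44.0) = 2.146 Ω.
Node voltage V_A = V_CC · R_p/(R_s + R_p) = 33.2 × 0.6414 = 21.29 mV.
I(R2) = V_A / R2 = 21.29/2.41 = 8.836 mA.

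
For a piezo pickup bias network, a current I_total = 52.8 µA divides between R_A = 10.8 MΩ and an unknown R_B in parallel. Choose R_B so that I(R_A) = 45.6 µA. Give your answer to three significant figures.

Two-branch current divider: I_A = I_total · R_B/(R_A + R_B).
With f = 0.8636, R_B = R_A · f/(1−f) = 10.8 × 6.333 = 68.40 MΩ.

R_B ≈ 68.4 MΩ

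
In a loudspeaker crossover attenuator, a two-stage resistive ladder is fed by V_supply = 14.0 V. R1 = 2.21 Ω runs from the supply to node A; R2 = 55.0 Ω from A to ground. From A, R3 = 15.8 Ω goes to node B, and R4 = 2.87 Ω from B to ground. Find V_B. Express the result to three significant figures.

V_B ≈ 1.86 V

Looking into the second stage from A: R3 + R4 = 18.67 Ω appears in parallel with R2.
R2 ‖ (R3+R4) = 13.94 Ω.
V_A = 14.0 × 13.94/(2.21 + 13.94) = 12.08 V.
Then the unloaded second divider: V_B = V_A × R4/(R3+R4) = 12.08 × 0.1537 = 1.858 V.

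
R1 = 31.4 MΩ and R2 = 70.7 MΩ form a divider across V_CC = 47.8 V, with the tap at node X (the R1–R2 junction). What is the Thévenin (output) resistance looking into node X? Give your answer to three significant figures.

Zeroing V_CC shorts the top of R1 to ground, so R_th = R1 ‖ R2 = 21.74 MΩ.

R_th ≈ 21.7 MΩ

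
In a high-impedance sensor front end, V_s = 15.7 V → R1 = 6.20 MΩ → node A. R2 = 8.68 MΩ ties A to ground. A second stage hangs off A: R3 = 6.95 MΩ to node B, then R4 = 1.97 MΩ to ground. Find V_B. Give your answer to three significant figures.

V_B ≈ 1.44 V

Node A sees R2 in parallel with the series input of stage 2, R3 + R4 = 8.920 MΩ.
Effective lower resistance at A: R2 ‖ 8.920 = 4.399 MΩ.
So V_A = 15.7 × 0.4150 = 6.516 V.
Stage 2 is unloaded, so V_B = V_A · R4/(R3+R4) = 6.516 × 1.97/8.920 = 1.439 V.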